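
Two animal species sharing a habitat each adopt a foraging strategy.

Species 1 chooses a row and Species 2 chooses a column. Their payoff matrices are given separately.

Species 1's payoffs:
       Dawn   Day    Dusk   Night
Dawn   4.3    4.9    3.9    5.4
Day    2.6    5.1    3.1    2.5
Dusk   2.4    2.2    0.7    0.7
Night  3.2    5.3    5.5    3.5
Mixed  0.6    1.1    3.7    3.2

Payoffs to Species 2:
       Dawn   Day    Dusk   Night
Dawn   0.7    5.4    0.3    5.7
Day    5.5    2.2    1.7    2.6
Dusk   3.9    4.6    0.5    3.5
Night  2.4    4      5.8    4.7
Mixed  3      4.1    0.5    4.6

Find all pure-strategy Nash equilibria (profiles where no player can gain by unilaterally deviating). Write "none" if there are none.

For each player, find the best response to each opponent profile; mutual best responses are the pure NE.
Species 1 against Dawn: payoffs 4.3, 2.6, 2.4, 3.2, 0.6 → best response Dawn.
Species 1 against Day: payoffs 4.9, 5.1, 2.2, 5.3, 1.1 → best response Night.
Species 1 against Dusk: payoffs 3.9, 3.1, 0.7, 5.5, 3.7 → best response Night.
Species 1 against Night: payoffs 5.4, 2.5, 0.7, 3.5, 3.2 → best response Dawn.
Species 2 against Dawn: payoffs 0.7, 5.4, 0.3, 5.7 → best response Night.
Species 2 against Day: payoffs 5.5, 2.2, 1.7, 2.6 → best response Dawn.
Species 2 against Dusk: payoffs 3.9, 4.6, 0.5, 3.5 → best response Day.
Species 2 against Night: payoffs 2.4, 4, 5.8, 4.7 → best response Dusk.
Species 2 against Mixed: payoffs 3, 4.1, 0.5, 4.6 → best response Night.
Mutual best responses: (Dawn, Night); (Night, Dusk).

The pure Nash equilibria are (Dawn, Night); (Night, Dusk).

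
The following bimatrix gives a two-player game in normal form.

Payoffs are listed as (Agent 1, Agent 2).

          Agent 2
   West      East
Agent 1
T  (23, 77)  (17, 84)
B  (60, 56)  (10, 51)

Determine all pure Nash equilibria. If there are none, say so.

Pure-strategy Nash equilibria: (T, East), (B, West)

Agent 1 against West: payoffs 23, 60 → best response B.
Agent 1 against East: payoffs 17, 10 → best response T.
Agent 2 against T: payoffs 77, 84 → best response East.
Agent 2 against B: payoffs 56, 51 → best response West.
Mutual best responses: (T, East); (B, West).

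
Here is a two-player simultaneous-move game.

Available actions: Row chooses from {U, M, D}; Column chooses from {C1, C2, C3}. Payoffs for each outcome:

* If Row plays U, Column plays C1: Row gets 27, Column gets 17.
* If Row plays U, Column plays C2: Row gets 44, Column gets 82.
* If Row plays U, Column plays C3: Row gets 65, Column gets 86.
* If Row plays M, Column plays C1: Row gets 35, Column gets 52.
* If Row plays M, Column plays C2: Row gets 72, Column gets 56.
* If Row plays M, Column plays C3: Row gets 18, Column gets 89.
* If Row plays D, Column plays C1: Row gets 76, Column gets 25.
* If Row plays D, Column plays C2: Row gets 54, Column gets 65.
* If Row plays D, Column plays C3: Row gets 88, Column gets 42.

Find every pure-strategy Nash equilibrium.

Row against C1: payoffs 27, 35, 76 → best response D.
Row against C2: payoffs 44, 72, 54 → best response M.
Row against C3: payoffs 65, 18, 88 → best response D.
Column against U: payoffs 17, 82, 86 → best response C3.
Column against M: payoffs 52, 56, 89 → best response C3.
Column against D: payoffs 25, 65, 42 → best response C2.
No profile is a mutual best response for all players.

This game has no pure Nash equilibrium.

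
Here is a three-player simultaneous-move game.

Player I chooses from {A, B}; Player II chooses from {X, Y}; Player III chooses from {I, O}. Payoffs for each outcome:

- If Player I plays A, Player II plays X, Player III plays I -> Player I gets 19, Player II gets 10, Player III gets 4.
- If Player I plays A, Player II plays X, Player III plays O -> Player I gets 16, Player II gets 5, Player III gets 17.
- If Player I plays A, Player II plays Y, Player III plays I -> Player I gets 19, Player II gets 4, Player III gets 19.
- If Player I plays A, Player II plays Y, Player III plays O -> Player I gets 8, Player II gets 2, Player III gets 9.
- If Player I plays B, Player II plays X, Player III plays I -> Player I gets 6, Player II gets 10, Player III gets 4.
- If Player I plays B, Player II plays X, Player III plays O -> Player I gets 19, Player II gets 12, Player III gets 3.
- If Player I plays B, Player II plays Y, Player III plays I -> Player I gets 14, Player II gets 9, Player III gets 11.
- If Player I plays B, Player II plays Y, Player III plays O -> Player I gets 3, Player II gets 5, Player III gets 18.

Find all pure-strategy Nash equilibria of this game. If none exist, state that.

Mark each player's best response to every combination of opponents' strategies; a profile where every player is best-responding is a pure Nash equilibrium.
Player I against (X, I): payoffs 19, 6 → best response A.
Player I against (X, O): payoffs 16, 19 → best response B.
Player I against (Y, I): payoffs 19, 14 → best response A.
Player I against (Y, O): payoffs 8, 3 → best response A.
Player II against (A, I): payoffs 10, 4 → best response X.
Player II against (A, O): payoffs 5, 2 → best response X.
Player II against (B, I): payoffs 10, 9 → best response X.
Player II against (B, O): payoffs 12, 5 → best response X.
Player III against (A, X): payoffs 4, 17 → best response O.
Player III against (A, Y): payoffs 19, 9 → best response I.
Player III against (B, X): payoffs 4, 3 → best response I.
Player III against (B, Y): payoffs 11, 18 → best response O.
No profile is a mutual best response for all players.

There is no pure-strategy Nash equilibrium.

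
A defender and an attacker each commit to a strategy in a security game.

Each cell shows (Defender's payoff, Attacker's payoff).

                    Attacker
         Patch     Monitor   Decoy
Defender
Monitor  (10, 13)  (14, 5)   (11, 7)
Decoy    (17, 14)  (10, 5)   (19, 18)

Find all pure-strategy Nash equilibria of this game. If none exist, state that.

Pure NE: (Decoy, Decoy)

For each player, find the best response to each opponent profile; mutual best responses are the pure NE.
Defender against Patch: payoffs 10, 17 → best response Decoy.
Defender against Monitor: payoffs 14, 10 → best response Monitor.
Defender against Decoy: payoffs 11, 19 → best response Decoy.
Attacker against Monitor: payoffs 13, 5, 7 → best response Patch.
Attacker against Decoy: payoffs 14, 5, 18 → best response Decoy.
Mutual best responses: (Decoy, Decoy).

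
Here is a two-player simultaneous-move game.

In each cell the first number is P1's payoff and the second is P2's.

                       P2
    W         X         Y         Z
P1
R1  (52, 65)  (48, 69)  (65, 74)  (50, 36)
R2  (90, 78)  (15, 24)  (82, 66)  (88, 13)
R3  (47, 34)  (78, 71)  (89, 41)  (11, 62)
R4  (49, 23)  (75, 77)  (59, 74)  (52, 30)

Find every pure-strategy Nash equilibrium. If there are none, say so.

The pure Nash equilibria are (R2, W); (R3, X).

(R1, W): P1 can switch to R2 (52 → 90). Not NE.
(R1, X): P1 can switch to R3 (48 → 78). Not NE.
(R1, Y): P1 can switch to R2 (65 → 82). Not NE.
(R1, Z): P1 can switch to R2 (50 → 88). Not NE.
(R2, W): P1 gets 90, best alternative 52; P2 gets 78, best alternative 66. No profitable deviation — NE.
(R2, X): P1 can switch to R1 (15 → 48). Not NE.
(R2, Y): P1 can switch to R3 (82 → 89). Not NE.
(R3, X): P1 gets 78, best alternative 75; P2 gets 71, best alternative 62. No profitable deviation — NE.
(The remaining 8 profiles each have a profitable deviation by the same check.)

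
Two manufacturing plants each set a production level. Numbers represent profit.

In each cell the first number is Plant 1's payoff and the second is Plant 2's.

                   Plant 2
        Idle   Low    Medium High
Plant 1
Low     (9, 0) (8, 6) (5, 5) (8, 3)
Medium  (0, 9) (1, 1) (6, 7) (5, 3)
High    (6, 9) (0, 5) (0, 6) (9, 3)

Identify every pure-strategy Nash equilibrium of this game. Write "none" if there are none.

Pure NE: (Low, Low)

Mark each player's best response to every combination of opponents' strategies; a profile where every player is best-responding is a pure Nash equilibrium.
Plant 1 against Idle: payoffs 9, 0, 6 → best response Low.
Plant 1 against Low: payoffs 8, 1, 0 → best response Low.
Plant 1 against Medium: payoffs 5, 6, 0 → best response Medium.
Plant 1 against High: payoffs 8, 5, 9 → best response High.
Plant 2 against Low: payoffs 0, 6, 5, 3 → best response Low.
Plant 2 against Medium: payoffs 9, 1, 7, 3 → best response Idle.
Plant 2 against High: payoffs 9, 5, 6, 3 → best response Idle.
Mutual best responses: (Low, Low).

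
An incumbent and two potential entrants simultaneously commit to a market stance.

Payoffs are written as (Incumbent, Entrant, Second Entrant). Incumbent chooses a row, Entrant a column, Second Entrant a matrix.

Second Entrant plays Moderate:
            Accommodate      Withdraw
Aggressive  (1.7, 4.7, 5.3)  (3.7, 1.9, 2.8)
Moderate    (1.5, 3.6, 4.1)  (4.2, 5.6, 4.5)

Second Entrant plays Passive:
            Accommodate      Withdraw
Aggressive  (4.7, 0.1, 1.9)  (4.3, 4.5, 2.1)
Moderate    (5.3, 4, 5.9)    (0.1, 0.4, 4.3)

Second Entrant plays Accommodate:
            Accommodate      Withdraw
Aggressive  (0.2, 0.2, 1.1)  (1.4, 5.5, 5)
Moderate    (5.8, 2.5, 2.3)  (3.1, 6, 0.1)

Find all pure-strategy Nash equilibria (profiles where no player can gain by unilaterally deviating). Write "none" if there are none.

For each player, find the best response to each opponent profile; mutual best responses are the pure NE.
Incumbent against (Accommodate, Moderate): payoffs 1.7, 1.5 → best response Aggressive.
Incumbent against (Accommodate, Passive): payoffs 4.7, 5.3 → best response Moderate.
Incumbent against (Accommodate, Accommodate): payoffs 0.2, 5.8 → best response Moderate.
Incumbent against (Withdraw, Moderate): payoffs 3.7, 4.2 → best response Moderate.
Incumbent against (Withdraw, Passive): payoffs 4.3, 0.1 → best response Aggressive.
Incumbent against (Withdraw, Accommodate): payoffs 1.4, 3.1 → best response Moderate.
Entrant against (Aggressive, Moderate): payoffs 4.7, 1.9 → best response Accommodate.
Entrant against (Aggressive, Passive): payoffs 0.1, 4.5 → best response Withdraw.
Entrant against (Aggressive, Accommodate): payoffs 0.2, 5.5 → best response Withdraw.
Entrant against (Moderate, Moderate): payoffs 3.6, 5.6 → best response Withdraw.
Entrant against (Moderate, Passive): payoffs 4, 0.4 → best response Accommodate.
Entrant against (Moderate, Accommodate): payoffs 2.5, 6 → best response Withdraw.
Second Entrant against (Aggressive, Accommodate): payoffs 5.3, 1.9, 1.1 → best response Moderate.
Second Entrant against (Aggressive, Withdraw): payoffs 2.8, 2.1, 5 → best response Accommodate.
Second Entrant against (Moderate, Accommodate): payoffs 4.1, 5.9, 2.3 → best response Passive.
Second Entrant against (Moderate, Withdraw): payoffs 4.5, 4.3, 0.1 → best response Moderate.
Mutual best responses: (Aggressive, Accommodate, Moderate); (Moderate, Accommodate, Passive); (Moderate, Withdraw, Moderate).

Pure-strategy Nash equilibria: (Aggressive, Accommodate, Moderate); (Moderate, Accommodate, Passive); (Moderate, Withdraw, Moderate)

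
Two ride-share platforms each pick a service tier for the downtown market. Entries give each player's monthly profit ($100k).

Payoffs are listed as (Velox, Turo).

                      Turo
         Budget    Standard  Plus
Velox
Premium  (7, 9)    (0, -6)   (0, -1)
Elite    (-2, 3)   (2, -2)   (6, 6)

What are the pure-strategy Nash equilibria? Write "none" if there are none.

Velox against Budget: payoffs 7, -2 → best response Premium.
Velox against Standard: payoffs 0, 2 → best response Elite.
Velox against Plus: payoffs 0, 6 → best response Elite.
Turo against Premium: payoffs 9, -6, -1 → best response Budget.
Turo against Elite: payoffs 3, -2, 6 → best response Plus.
Mutual best responses: (Premium, Budget); (Elite, Plus).

(Premium, Budget) and (Elite, Plus)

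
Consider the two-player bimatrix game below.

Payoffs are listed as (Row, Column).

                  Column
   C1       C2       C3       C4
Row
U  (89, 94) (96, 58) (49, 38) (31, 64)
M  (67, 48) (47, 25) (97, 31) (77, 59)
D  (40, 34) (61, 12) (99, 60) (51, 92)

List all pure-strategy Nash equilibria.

Row against C1: payoffs 89, 67, 40 → best response U.
Row against C2: payoffs 96, 47, 61 → best response U.
Row against C3: payoffs 49, 97, 99 → best response D.
Row against C4: payoffs 31, 77, 51 → best response M.
Column against U: payoffs 94, 58, 38, 64 → best response C1.
Column against M: payoffs 48, 25, 31, 59 → best response C4.
Column against D: payoffs 34, 12, 60, 92 → best response C4.
Mutual best responses: (U, C1); (M, C4).

Pure-strategy Nash equilibria: (U, C1), (M, C4)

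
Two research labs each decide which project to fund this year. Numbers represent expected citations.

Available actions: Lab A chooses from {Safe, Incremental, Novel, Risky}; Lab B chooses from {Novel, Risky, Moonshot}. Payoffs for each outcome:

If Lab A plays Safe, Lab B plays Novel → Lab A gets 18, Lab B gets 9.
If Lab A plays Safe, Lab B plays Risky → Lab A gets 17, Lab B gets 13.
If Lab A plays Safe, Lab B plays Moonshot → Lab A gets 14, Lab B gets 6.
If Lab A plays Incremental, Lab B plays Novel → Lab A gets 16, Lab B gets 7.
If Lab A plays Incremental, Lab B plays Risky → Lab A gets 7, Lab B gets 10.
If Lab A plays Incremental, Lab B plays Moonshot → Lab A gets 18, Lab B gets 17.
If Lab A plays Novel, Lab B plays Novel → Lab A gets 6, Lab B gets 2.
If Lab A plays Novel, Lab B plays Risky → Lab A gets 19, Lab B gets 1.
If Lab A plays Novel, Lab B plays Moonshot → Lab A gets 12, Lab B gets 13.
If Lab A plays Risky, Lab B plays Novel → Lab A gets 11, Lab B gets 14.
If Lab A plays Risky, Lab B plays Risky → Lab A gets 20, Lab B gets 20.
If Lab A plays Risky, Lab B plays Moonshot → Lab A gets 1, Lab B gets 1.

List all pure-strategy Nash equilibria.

For each strategy profile, look for a profitable unilateral deviation.
(Safe, Novel): Lab B can switch to Risky (9 → 13). Not NE.
(Safe, Risky): Lab A can switch to Novel (17 → 19). Not NE.
(Safe, Moonshot): Lab A can switch to Incremental (14 → 18). Not NE.
(Incremental, Novel): Lab A can switch to Safe (16 → 18). Not NE.
(Incremental, Risky): Lab A can switch to Safe (7 → 17). Not NE.
(Incremental, Moonshot): Lab A gets 18, best alternative 14; Lab B gets 17, best alternative 10. No profitable deviation — NE.
(Novel, Novel): Lab A can switch to Safe (6 → 18). Not NE.
(Risky, Risky): Lab A gets 20, best alternative 19; Lab B gets 20, best alternative 14. No profitable deviation — NE.
(The remaining 4 profiles each have a profitable deviation by the same check.)

(Incremental, Moonshot), (Risky, Risky)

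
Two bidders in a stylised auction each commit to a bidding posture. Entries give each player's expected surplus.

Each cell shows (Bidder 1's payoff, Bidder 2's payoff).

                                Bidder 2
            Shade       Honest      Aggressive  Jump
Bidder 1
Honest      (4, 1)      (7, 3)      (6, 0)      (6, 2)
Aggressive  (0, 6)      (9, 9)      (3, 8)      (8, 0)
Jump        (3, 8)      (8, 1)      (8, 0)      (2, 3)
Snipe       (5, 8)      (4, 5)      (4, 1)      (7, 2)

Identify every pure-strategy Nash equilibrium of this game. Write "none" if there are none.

The pure Nash equilibria are (Aggressive, Honest), (Snipe, Shade).

Mark each player's best response to every combination of opponents' strategies; a profile where every player is best-responding is a pure Nash equilibrium.
Bidder 1 against Shade: payoffs 4, 0, 3, 5 → best response Snipe.
Bidder 1 against Honest: payoffs 7, 9, 8, 4 → best response Aggressive.
Bidder 1 against Aggressive: payoffs 6, 3, 8, 4 → best response Jump.
Bidder 1 against Jump: payoffs 6, 8, 2, 7 → best response Aggressive.
Bidder 2 against Honest: payoffs 1, 3, 0, 2 → best response Honest.
Bidder 2 against Aggressive: payoffs 6, 9, 8, 0 → best response Honest.
Bidder 2 against Jump: payoffs 8, 1, 0, 3 → best response Shade.
Bidder 2 against Snipe: payoffs 8, 5, 1, 2 → best response Shade.
Mutual best responses: (Aggressive, Honest); (Snipe, Shade).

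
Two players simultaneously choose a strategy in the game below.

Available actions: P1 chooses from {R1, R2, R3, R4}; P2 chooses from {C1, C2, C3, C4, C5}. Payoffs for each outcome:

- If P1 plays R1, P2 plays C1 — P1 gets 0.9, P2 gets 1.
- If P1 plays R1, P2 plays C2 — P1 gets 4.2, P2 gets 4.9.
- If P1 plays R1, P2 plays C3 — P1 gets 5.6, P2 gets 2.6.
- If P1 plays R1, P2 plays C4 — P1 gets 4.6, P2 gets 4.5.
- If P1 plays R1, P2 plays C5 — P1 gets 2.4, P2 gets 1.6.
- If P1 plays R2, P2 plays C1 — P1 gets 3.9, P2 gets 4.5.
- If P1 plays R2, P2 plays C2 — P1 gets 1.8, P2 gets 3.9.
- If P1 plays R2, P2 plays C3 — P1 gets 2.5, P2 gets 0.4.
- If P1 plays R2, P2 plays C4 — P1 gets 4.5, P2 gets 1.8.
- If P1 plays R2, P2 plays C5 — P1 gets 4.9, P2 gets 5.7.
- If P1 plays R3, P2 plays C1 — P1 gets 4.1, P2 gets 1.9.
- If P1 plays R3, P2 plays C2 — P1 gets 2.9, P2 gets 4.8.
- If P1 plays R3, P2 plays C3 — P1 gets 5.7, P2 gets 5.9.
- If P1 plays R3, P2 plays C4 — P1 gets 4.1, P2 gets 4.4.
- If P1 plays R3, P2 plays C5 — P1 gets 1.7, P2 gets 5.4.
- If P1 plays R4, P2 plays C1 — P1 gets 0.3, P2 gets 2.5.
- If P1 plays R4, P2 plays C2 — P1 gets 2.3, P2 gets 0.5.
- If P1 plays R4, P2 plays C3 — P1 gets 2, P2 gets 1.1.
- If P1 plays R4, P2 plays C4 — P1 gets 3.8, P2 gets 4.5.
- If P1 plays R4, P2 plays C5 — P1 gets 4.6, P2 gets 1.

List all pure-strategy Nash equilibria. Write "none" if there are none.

Pure-strategy Nash equilibria: (R1, C2); (R2, C5); (R3, C3)

Mark each player's best response to every combination of opponents' strategies; a profile where every player is best-responding is a pure Nash equilibrium.
P1 against C1: payoffs 0.9, 3.9, 4.1, 0.3 → best response R3.
P1 against C2: payoffs 4.2, 1.8, 2.9, 2.3 → best response R1.
P1 against C3: payoffs 5.6, 2.5, 5.7, 2 → best response R3.
P1 against C4: payoffs 4.6, 4.5, 4.1, 3.8 → best response R1.
P1 against C5: payoffs 2.4, 4.9, 1.7, 4.6 → best response R2.
P2 against R1: payoffs 1, 4.9, 2.6, 4.5, 1.6 → best response C2.
P2 against R2: payoffs 4.5, 3.9, 0.4, 1.8, 5.7 → best response C5.
P2 against R3: payoffs 1.9, 4.8, 5.9, 4.4, 5.4 → best response C3.
P2 against R4: payoffs 2.5, 0.5, 1.1, 4.5, 1 → best response C4.
Mutual best responses: (R1, C2); (R2, C5); (R3, C3).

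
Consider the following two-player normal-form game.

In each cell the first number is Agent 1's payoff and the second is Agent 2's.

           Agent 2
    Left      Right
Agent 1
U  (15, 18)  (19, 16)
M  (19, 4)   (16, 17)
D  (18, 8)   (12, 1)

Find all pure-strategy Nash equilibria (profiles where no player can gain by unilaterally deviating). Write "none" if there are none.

There is no pure-strategy Nash equilibrium.

Agent 1 against Left: payoffs 15, 19, 18 → best response M.
Agent 1 against Right: payoffs 19, 16, 12 → best response U.
Agent 2 against U: payoffs 18, 16 → best response Left.
Agent 2 against M: payoffs 4, 17 → best response Right.
Agent 2 against D: payoffs 8, 1 → best response Left.
No profile is a mutual best response for all players.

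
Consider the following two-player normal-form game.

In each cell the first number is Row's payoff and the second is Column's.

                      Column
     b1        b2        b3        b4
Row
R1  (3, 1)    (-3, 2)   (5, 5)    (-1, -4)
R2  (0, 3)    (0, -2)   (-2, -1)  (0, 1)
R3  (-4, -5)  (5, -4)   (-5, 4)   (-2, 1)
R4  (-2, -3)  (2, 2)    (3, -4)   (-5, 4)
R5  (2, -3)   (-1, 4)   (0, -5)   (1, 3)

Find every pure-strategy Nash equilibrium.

The unique pure-strategy Nash equilibrium is (R1, b3).

Row against b1: payoffs 3, 0, -4, -2, 2 → best response R1.
Row against b2: payoffs -3, 0, 5, 2, -1 → best response R3.
Row against b3: payoffs 5, -2, -5, 3, 0 → best response R1.
Row against b4: payoffs -1, 0, -2, -5, 1 → best response R5.
Column against R1: payoffs 1, 2, 5, -4 → best response b3.
Column against R2: payoffs 3, -2, -1, 1 → best response b1.
Column against R3: payoffs -5, -4, 4, 1 → best response b3.
Column against R4: payoffs -3, 2, -4, 4 → best response b4.
Column against R5: payoffs -3, 4, -5, 3 → best response b2.
Mutual best responses: (R1, b3).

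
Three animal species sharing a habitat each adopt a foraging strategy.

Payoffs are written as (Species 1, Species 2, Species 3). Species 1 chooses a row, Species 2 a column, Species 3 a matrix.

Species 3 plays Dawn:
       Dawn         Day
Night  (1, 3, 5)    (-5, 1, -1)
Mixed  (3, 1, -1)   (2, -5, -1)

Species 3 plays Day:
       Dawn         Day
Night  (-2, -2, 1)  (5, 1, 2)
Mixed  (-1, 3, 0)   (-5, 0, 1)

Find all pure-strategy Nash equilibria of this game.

Pure-strategy Nash equilibria: (Night, Day, Day) and (Mixed, Dawn, Day)

Species 1 against (Dawn, Dawn): payoffs 1, 3 → best response Mixed.
Species 1 against (Dawn, Day): payoffs -2, -1 → best response Mixed.
Species 1 against (Day, Dawn): payoffs -5, 2 → best response Mixed.
Species 1 against (Day, Day): payoffs 5, -5 → best response Night.
Species 2 against (Night, Dawn): payoffs 3, 1 → best response Dawn.
Species 2 against (Night, Day): payoffs -2, 1 → best response Day.
Species 2 against (Mixed, Dawn): payoffs 1, -5 → best response Dawn.
Species 2 against (Mixed, Day): payoffs 3, 0 → best response Dawn.
Species 3 against (Night, Dawn): payoffs 5, 1 → best response Dawn.
Species 3 against (Night, Day): payoffs -1, 2 → best response Day.
Species 3 against (Mixed, Dawn): payoffs -1, 0 → best response Day.
Species 3 against (Mixed, Day): payoffs -1, 1 → best response Day.
Mutual best responses: (Night, Day, Day); (Mixed, Dawn, Day).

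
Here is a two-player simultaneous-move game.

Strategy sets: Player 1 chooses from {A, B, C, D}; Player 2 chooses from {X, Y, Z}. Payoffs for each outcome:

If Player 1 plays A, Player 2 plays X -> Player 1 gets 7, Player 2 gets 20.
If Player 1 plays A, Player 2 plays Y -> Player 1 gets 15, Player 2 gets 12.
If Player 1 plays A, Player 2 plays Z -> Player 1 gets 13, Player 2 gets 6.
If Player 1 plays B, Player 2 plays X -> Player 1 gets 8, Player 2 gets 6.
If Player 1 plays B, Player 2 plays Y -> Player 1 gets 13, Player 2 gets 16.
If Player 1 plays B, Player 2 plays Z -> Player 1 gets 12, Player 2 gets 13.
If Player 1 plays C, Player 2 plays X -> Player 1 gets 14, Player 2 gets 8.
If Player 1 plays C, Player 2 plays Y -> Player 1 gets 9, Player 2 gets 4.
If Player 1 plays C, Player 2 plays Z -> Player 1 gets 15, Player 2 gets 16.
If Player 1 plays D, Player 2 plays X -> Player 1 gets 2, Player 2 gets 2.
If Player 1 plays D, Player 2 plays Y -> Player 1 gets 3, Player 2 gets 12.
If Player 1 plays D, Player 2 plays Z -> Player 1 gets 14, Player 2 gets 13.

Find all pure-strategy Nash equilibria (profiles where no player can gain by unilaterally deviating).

(C, Z)

Player 1 against X: payoffs 7, 8, 14, 2 → best response C.
Player 1 against Y: payoffs 15, 13, 9, 3 → best response A.
Player 1 against Z: payoffs 13, 12, 15, 14 → best response C.
Player 2 against A: payoffs 20, 12, 6 → best response X.
Player 2 against B: payoffs 6, 16, 13 → best response Y.
Player 2 against C: payoffs 8, 4, 16 → best response Z.
Player 2 against D: payoffs 2, 12, 13 → best response Z.
Mutual best responses: (C, Z).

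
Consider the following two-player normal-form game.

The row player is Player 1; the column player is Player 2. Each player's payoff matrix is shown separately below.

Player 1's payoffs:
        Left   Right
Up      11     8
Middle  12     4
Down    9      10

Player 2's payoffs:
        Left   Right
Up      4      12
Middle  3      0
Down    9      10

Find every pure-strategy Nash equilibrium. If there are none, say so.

(Middle, Left), (Down, Right)

(Up, Left): Player 1 can switch to Middle (11 → 12). Not NE.
(Up, Right): Player 1 can switch to Down (8 → 10). Not NE.
(Middle, Left): Player 1 gets 12, best alternative 11; Player 2 gets 3, best alternative 0. No profitable deviation — NE.
(Middle, Right): Player 1 can switch to Up (4 → 8). Not NE.
(Down, Left): Player 1 can switch to Up (9 → 11). Not NE.
(Down, Right): Player 1 gets 10, best alternative 8; Player 2 gets 10, best alternative 9. No profitable deviation — NE.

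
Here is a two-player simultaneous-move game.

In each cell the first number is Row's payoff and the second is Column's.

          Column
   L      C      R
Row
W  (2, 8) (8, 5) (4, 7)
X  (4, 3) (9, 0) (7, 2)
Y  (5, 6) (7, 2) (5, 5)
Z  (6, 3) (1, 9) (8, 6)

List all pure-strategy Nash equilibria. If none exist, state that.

none

(W, L): Row can switch to X (2 → 4). Not NE.
(W, C): Row can switch to X (8 → 9). Not NE.
(W, R): Row can switch to X (4 → 7). Not NE.
(X, L): Row can switch to Y (4 → 5). Not NE.
(X, C): Column can switch to L (0 → 3). Not NE.
(X, R): Row can switch to Z (7 → 8). Not NE.
(The remaining 6 profiles each have a profitable deviation by the same check.)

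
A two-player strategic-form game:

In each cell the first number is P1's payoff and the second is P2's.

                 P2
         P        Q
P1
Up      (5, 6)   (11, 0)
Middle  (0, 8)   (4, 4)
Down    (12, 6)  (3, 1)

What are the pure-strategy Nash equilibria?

Mark each player's best response to every combination of opponents' strategies; a profile where every player is best-responding is a pure Nash equilibrium.
P1 against P: payoffs 5, 0, 12 → best response Down.
P1 against Q: payoffs 11, 4, 3 → best response Up.
P2 against Up: payoffs 6, 0 → best response P.
P2 against Middle: payoffs 8, 4 → best response P.
P2 against Down: payoffs 6, 1 → best response P.
Mutual best responses: (Down, P).

Pure NE: (Down, P)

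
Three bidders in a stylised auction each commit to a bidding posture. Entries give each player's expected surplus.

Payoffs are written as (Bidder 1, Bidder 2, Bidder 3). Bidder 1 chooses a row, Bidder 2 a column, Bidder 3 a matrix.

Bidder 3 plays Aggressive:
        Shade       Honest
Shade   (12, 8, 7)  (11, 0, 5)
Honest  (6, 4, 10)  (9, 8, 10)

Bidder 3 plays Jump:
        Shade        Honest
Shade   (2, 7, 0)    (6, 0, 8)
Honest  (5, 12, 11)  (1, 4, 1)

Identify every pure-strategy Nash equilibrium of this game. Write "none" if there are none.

Check each profile: it is a Nash equilibrium iff no player can strictly gain by switching unilaterally.
(Shade, Shade, Aggressive): Bidder 1 gets 12, best alternative 6; Bidder 2 gets 8, best alternative 0; Bidder 3 gets 7, best alternative 0. No profitable deviation — NE.
(Shade, Shade, Jump): Bidder 1 can switch to Honest (2 → 5). Not NE.
(Shade, Honest, Aggressive): Bidder 2 can switch to Shade (0 → 8). Not NE.
(Shade, Honest, Jump): Bidder 2 can switch to Shade (0 → 7). Not NE.
(Honest, Shade, Aggressive): Bidder 1 can switch to Shade (6 → 12). Not NE.
(Honest, Shade, Jump): Bidder 1 gets 5, best alternative 2; Bidder 2 gets 12, best alternative 4; Bidder 3 gets 11, best alternative 10. No profitable deviation — NE.
(Honest, Honest, Aggressive): Bidder 1 can switch to Shade (9 → 11). Not NE.
(Honest, Honest, Jump): Bidder 1 can switch to Shade (1 → 6). Not NE.

Pure-strategy Nash equilibria: (Shade, Shade, Aggressive) and (Honest, Shade, Jump)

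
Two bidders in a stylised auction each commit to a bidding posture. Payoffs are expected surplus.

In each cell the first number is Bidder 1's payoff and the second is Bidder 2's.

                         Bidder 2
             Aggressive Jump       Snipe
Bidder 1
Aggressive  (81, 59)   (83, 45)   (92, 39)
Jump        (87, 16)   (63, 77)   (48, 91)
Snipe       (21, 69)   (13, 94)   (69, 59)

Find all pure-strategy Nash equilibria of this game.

Mark each player's best response to every combination of opponents' strategies; a profile where every player is best-responding is a pure Nash equilibrium.
Bidder 1 against Aggressive: payoffs 81, 87, 21 → best response Jump.
Bidder 1 against Jump: payoffs 83, 63, 13 → best response Aggressive.
Bidder 1 against Snipe: payoffs 92, 48, 69 → best response Aggressive.
Bidder 2 against Aggressive: payoffs 59, 45, 39 → best response Aggressive.
Bidder 2 against Jump: payoffs 16, 77, 91 → best response Snipe.
Bidder 2 against Snipe: payoffs 69, 94, 59 → best response Jump.
No profile is a mutual best response for all players.

This game has no pure Nash equilibrium.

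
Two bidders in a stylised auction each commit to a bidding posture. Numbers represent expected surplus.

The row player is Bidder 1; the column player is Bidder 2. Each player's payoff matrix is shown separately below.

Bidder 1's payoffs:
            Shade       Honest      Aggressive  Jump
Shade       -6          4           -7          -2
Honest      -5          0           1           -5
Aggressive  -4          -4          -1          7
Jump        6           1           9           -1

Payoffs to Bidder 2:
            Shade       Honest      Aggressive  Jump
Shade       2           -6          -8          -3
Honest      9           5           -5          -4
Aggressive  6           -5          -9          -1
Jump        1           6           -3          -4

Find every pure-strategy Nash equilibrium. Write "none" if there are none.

For each player, find the best response to each opponent profile; mutual best responses are the pure NE.
Bidder 1 against Shade: payoffs -6, -5, -4, 6 → best response Jump.
Bidder 1 against Honest: payoffs 4, 0, -4, 1 → best response Shade.
Bidder 1 against Aggressive: payoffs -7, 1, -1, 9 → best response Jump.
Bidder 1 against Jump: payoffs -2, -5, 7, -1 → best response Aggressive.
Bidder 2 against Shade: payoffs 2, -6, -8, -3 → best response Shade.
Bidder 2 against Honest: payoffs 9, 5, -5, -4 → best response Shade.
Bidder 2 against Aggressive: payoffs 6, -5, -9, -1 → best response Shade.
Bidder 2 against Jump: payoffs 1, 6, -3, -4 → best response Honest.
No profile is a mutual best response for all players.

There is no pure-strategy Nash equilibrium.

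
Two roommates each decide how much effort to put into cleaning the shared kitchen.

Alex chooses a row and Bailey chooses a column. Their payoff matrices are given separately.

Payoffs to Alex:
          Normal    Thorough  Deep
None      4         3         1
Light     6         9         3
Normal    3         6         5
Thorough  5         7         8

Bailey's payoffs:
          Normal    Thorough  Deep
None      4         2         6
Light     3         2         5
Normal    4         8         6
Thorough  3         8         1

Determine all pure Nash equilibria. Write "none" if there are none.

(None, Normal): Alex can switch to Light (4 → 6). Not NE.
(None, Thorough): Alex can switch to Light (3 → 9). Not NE.
(None, Deep): Alex can switch to Light (1 → 3). Not NE.
(Light, Normal): Bailey can switch to Deep (3 → 5). Not NE.
(Light, Thorough): Bailey can switch to Normal (2 → 3). Not NE.
(Light, Deep): Alex can switch to Normal (3 → 5). Not NE.
(The remaining 6 profiles each have a profitable deviation by the same check.)

This game has no pure Nash equilibrium.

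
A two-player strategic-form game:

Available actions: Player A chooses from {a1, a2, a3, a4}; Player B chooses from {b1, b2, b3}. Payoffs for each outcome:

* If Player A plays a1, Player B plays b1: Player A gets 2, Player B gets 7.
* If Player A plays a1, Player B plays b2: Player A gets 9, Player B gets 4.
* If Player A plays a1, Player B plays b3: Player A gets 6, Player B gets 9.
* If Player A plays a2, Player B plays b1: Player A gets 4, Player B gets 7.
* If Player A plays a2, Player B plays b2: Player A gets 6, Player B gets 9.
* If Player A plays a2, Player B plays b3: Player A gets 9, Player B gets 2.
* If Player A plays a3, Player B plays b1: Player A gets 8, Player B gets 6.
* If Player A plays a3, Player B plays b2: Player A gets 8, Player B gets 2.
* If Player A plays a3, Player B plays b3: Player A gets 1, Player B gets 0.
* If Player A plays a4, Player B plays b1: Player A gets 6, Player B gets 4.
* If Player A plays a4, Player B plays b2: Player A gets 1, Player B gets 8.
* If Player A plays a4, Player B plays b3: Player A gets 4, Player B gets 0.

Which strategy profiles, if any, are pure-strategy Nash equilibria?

(a1, b1): Player A can switch to a2 (2 → 4). Not NE.
(a1, b2): Player B can switch to b1 (4 → 7). Not NE.
(a1, b3): Player A can switch to a2 (6 → 9). Not NE.
(a2, b1): Player A can switch to a3 (4 → 8). Not NE.
(a2, b2): Player A can switch to a1 (6 → 9). Not NE.
(a2, b3): Player B can switch to b1 (2 → 7). Not NE.
(a3, b1): Player A gets 8, best alternative 6; Player B gets 6, best alternative 2. No profitable deviation — NE.
(a3, b2): Player A can switch to a1 (8 → 9). Not NE.
(a3, b3): Player A can switch to a1 (1 → 6). Not NE.
(a4, b1): Player A can switch to a3 (6 → 8). Not NE.
(a4, b2): Player A can switch to a1 (1 → 9). Not NE.
(The remaining 1 profile has a profitable deviation by the same check.)

Pure NE: (a3, b1)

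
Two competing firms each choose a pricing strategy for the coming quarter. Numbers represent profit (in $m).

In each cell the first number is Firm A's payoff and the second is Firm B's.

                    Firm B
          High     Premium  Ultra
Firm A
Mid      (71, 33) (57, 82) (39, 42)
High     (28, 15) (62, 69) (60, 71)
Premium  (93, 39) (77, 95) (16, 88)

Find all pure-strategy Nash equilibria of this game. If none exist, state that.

(High, Ultra) and (Premium, Premium)

Check each profile: it is a Nash equilibrium iff no player can strictly gain by switching unilaterally.
(Mid, High): Firm A can switch to Premium (71 → 93). Not NE.
(Mid, Premium): Firm A can switch to High (57 → 62). Not NE.
(Mid, Ultra): Firm A can switch to High (39 → 60). Not NE.
(High, High): Firm A can switch to Mid (28 → 71). Not NE.
(High, Premium): Firm A can switch to Premium (62 → 77). Not NE.
(High, Ultra): Firm A gets 60, best alternative 39; Firm B gets 71, best alternative 69. No profitable deviation — NE.
(Premium, High): Firm B can switch to Premium (39 → 95). Not NE.
(Premium, Premium): Firm A gets 77, best alternative 62; Firm B gets 95, best alternative 88. No profitable deviation — NE.
(Premium, Ultra): Firm A can switch to Mid (16 → 39). Not NE.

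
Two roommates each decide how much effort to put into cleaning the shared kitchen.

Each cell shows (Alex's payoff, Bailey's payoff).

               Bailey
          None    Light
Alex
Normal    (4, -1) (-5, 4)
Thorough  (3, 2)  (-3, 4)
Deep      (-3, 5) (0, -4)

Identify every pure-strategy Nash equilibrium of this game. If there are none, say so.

For each player, find the best response to each opponent profile; mutual best responses are the pure NE.
Alex against None: payoffs 4, 3, -3 → best response Normal.
Alex against Light: payoffs -5, -3, 0 → best response Deep.
Bailey against Normal: payoffs -1, 4 → best response Light.
Bailey against Thorough: payoffs 2, 4 → best response Light.
Bailey against Deep: payoffs 5, -4 → best response None.
No profile is a mutual best response for all players.

There is no pure-strategy Nash equilibrium.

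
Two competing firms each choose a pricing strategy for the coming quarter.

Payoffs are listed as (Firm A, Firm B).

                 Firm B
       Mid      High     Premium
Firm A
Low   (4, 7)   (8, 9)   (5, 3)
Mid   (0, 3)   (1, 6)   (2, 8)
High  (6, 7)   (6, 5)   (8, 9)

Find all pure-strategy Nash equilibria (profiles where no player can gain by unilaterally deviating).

The pure Nash equilibria are (Low, High) and (High, Premium).

(Low, Mid): Firm A can switch to High (4 → 6). Not NE.
(Low, High): Firm A gets 8, best alternative 6; Firm B gets 9, best alternative 7. No profitable deviation — NE.
(Low, Premium): Firm A can switch to High (5 → 8). Not NE.
(Mid, Mid): Firm A can switch to Low (0 → 4). Not NE.
(Mid, High): Firm A can switch to Low (1 → 8). Not NE.
(Mid, Premium): Firm A can switch to Low (2 → 5). Not NE.
(High, Mid): Firm B can switch to Premium (7 → 9). Not NE.
(High, High): Firm A can switch to Low (6 → 8). Not NE.
(High, Premium): Firm A gets 8, best alternative 5; Firm B gets 9, best alternative 7. No profitable deviation — NE.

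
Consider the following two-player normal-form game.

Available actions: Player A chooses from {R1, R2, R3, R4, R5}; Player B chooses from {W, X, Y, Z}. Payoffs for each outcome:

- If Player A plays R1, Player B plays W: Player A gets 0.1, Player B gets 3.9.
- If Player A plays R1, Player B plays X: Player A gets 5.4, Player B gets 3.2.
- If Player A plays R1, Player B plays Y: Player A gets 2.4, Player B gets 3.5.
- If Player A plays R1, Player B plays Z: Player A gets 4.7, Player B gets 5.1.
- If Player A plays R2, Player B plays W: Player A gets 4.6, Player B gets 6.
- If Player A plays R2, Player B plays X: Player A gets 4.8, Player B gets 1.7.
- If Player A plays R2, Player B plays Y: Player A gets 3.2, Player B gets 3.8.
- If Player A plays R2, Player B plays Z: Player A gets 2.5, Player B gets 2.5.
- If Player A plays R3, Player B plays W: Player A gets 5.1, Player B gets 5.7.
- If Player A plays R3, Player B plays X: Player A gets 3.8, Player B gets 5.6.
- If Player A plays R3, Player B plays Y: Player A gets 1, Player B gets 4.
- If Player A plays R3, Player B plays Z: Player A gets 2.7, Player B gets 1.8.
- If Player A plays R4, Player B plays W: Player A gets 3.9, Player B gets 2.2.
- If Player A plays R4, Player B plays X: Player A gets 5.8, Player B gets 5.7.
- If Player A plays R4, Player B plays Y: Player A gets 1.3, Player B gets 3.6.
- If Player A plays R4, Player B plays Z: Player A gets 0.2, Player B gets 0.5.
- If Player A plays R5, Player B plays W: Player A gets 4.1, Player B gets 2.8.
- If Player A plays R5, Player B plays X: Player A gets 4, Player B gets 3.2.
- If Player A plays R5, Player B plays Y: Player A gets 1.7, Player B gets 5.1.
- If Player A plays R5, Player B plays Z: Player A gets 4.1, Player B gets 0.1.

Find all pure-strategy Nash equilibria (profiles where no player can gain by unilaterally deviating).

(R1, W): Player A can switch to R2 (0.1 → 4.6). Not NE.
(R1, X): Player A can switch to R4 (5.4 → 5.8). Not NE.
(R1, Y): Player A can switch to R2 (2.4 → 3.2). Not NE.
(R1, Z): Player A gets 4.7, best alternative 4.1; Player B gets 5.1, best alternative 3.9. No profitable deviation — NE.
(R2, W): Player A can switch to R3 (4.6 → 5.1). Not NE.
(R2, X): Player A can switch to R1 (4.8 → 5.4). Not NE.
(R2, Y): Player B can switch to W (3.8 → 6). Not NE.
(R2, Z): Player A can switch to R1 (2.5 → 4.7). Not NE.
(R3, W): Player A gets 5.1, best alternative 4.6; Player B gets 5.7, best alternative 5.6. No profitable deviation — NE.
(R3, X): Player A can switch to R1 (3.8 → 5.4). Not NE.
(R4, X): Player A gets 5.8, best alternative 5.4; Player B gets 5.7, best alternative 3.6. No profitable deviation — NE.
(The remaining 9 profiles each have a profitable deviation by the same check.)

Pure-strategy Nash equilibria: (R1, Z), (R3, W), (R4, X)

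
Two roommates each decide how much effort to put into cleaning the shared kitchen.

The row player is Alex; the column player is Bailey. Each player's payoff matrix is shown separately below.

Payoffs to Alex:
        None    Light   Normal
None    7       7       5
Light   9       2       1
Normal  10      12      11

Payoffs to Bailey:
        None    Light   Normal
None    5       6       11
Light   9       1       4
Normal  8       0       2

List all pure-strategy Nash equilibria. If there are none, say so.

Pure NE: (Normal, None)

(None, None): Alex can switch to Light (7 → 9). Not NE.
(None, Light): Alex can switch to Normal (7 → 12). Not NE.
(None, Normal): Alex can switch to Normal (5 → 11). Not NE.
(Light, None): Alex can switch to Normal (9 → 10). Not NE.
(Light, Light): Alex can switch to None (2 → 7). Not NE.
(Light, Normal): Alex can switch to None (1 → 5). Not NE.
(Normal, None): Alex gets 10, best alternative 9; Bailey gets 8, best alternative 2. No profitable deviation — NE.
(Normal, Light): Bailey can switch to None (0 → 8). Not NE.
(Normal, Normal): Bailey can switch to None (2 → 8). Not NE.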